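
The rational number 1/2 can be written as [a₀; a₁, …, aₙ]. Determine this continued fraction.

⌊1/2⌋ = 0, remainder 1
⌊2/1⌋ = 2, remainder 0

[0; 2]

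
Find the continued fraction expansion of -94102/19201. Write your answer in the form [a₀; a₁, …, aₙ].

[-5; 10, 11, 7, 1, 3, 2, 2]

Repeatedly divide and take the remainder:
-94102 = -5·19201 + 1903, so a_0 = -5
19201 = 10·1903 + 171, so a_1 = 10
1903 = 11·171 + 22, so a_2 = 11
171 = 7·22 + 17, so a_3 = 7
22 = 1·17 + 5, so a_4 = 1
17 = 3·5 + 2, so a_5 = 3
5 = 2·2 + 1, so a_6 = 2
2 = 2·1 + 0, so a_7 = 2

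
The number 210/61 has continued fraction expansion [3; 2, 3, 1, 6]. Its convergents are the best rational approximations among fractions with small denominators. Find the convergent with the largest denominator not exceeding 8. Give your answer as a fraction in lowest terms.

List convergents until the denominator exceeds the bound:
a_0 = 3: 3/1  (≤ bound)
a_1 = 2: 7/2  (≤ bound)
a_2 = 3: 24/7  (≤ bound)
a_3 = 1: 31/9  (> 8, stop)

24/7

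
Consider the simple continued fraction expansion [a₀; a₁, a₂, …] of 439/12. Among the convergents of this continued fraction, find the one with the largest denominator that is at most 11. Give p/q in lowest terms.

a_0 = 36: 36/1  (≤ bound)
a_1 = 1: 37/1  (≤ bound)
a_2 = 1: 73/2  (≤ bound)
a_3 = 2: 183/5  (≤ bound)
a_4 = 2: 439/12  (> 11, stop)

183/5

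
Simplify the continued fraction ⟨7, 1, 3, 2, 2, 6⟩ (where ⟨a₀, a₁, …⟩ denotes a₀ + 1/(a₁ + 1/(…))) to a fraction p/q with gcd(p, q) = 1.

1096/141

a_0 = 7: 7/1
a_1 = 1: 8/1
a_2 = 3: 31/4
a_3 = 2: 70/9
a_4 = 2: 171/22
a_5 = 6: 1096/141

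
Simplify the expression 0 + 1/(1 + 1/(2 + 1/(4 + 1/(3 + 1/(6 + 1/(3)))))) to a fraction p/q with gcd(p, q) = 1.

578/837

Start with 3.
6 + 1/(3/1) = 6 + 1/3 = 19/3
3 + 1/(19/3) = 3 + 3/19 = 60/19
4 + 1/(60/19) = 4 + 19/60 = 259/60
2 + 1/(259/60) = 2 + 60/259 = 578/259
1 + 1/(578/259) = 1 + 259/578 = 837/578
0 + 1/(837/578) = 0 + 578/837 = 578/837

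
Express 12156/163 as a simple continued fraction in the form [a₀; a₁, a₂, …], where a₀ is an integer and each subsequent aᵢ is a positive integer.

Run the Euclidean algorithm, recording each quotient:
⌊12156/163⌋ = 74, remainder 94
⌊163/94⌋ = 1, remainder 69
⌊94/69⌋ = 1, remainder 25
⌊69/25⌋ = 2, remainder 19
⌊25/19⌋ = 1, remainder 6
⌊19/6⌋ = 3, remainder 1
⌊6/1⌋ = 6, remainder 0

[74; 1, 1, 2, 1, 3, 6]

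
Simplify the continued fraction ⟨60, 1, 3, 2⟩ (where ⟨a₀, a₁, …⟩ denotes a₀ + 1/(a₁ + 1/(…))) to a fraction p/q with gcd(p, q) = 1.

a_0 = 60: 60/1
a_1 = 1: 61/1
a_2 = 3: 243/4
a_3 = 2: 547/9

547/9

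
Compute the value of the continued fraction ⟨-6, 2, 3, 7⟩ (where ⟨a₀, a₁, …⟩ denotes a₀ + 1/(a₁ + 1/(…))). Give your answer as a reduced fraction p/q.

-284/51

Build up convergents one term at a time:
a_0 = -6: -6/1
a_1 = 2: -11/2
a_2 = 3: -39/7
a_3 = 7: -284/51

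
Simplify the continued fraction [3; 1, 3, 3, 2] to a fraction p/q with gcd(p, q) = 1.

Starting at the tail and folding back:
Start with 2.
3 + 1/(2/1) = 3 + 1/2 = 7/2
3 + 1/(7/2) = 3 + 2/7 = 23/7
1 + 1/(23/7) = 1 + 7/23 = 30/23
3 + 1/(30/23) = 3 + 23/30 = 113/30

113/30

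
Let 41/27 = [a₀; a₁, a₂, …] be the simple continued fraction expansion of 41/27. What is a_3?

13

41 = 1·27 + 14, so a_0 = 1
27 = 1·14 + 13, so a_1 = 1
14 = 1·13 + 1, so a_2 = 1
13 = 13·1 + 0, so a_3 = 13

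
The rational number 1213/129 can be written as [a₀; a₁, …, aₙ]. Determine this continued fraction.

[9; 2, 2, 12, 2]

Repeatedly divide and take the remainder:
1213 ÷ 129 → quotient 9, remainder 52
129 ÷ 52 → quotient 2, remainder 25
52 ÷ 25 → quotient 2, remainder 2
25 ÷ 2 → quotient 12, remainder 1
2 ÷ 1 → quotient 2, remainder 0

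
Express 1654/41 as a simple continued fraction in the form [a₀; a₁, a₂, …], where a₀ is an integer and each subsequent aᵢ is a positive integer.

1654 ÷ 41 → quotient 40, remainder 14
41 ÷ 14 → quotient 2, remainder 13
14 ÷ 13 → quotient 1, remainder 1
13 ÷ 1 → quotient 13, remainder 0

[40; 2, 1, 13]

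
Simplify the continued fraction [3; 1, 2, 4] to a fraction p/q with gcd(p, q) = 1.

48/13

a_0 = 3: 3/1
a_1 = 1: 4/1
a_2 = 2: 11/3
a_3 = 4: 48/13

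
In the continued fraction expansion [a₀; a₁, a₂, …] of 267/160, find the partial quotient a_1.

1

Apply division with remainder until the remainder is 0:
267 = 1·160 + 107, so a_0 = 1
160 = 1·107 + 53, so a_1 = 1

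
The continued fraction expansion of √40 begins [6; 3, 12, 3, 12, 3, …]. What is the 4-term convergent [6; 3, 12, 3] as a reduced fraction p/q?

721/114

Start with 3.
12 + 1/(3/1) = 12 + 1/3 = 37/3
3 + 1/(37/3) = 3 + 3/37 = 114/37
6 + 1/(114/37) = 6 + 37/114 = 721/114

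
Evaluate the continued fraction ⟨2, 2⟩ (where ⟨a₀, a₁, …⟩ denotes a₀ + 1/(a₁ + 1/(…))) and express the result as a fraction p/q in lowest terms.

Collapse the nested fraction from the inside out:
Start with 2.
2 + 1/(2/1) = 2 + 1/2 = 5/2

5/2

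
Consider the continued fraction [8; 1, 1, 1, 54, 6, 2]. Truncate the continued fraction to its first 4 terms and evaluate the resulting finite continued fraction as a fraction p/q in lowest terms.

26/3

Use the convergent recurrence hₖ = aₖ·hₖ₋₁ + hₖ₋₂ (and likewise for the denominators kₖ):
a_0 = 8: 8/1
a_1 = 1: 9/1
a_2 = 1: 17/2
a_3 = 1: 26/3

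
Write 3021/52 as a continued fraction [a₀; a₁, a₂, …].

[58; 10, 2, 2]

3021 ÷ 52 → quotient 58, remainder 5
52 ÷ 5 → quotient 10, remainder 2
5 ÷ 2 → quotient 2, remainder 1
2 ÷ 1 → quotient 2, remainder 0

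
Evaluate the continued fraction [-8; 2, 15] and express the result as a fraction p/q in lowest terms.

-233/31

a_0 = -8: -8/1
a_1 = 2: -15/2
a_2 = 15: -233/31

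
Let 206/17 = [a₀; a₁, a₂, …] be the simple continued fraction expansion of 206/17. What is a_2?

2

Apply division with remainder until the remainder is 0:
206 ÷ 17 → quotient 12, remainder 2
17 ÷ 2 → quotient 8, remainder 1
2 ÷ 1 → quotient 2, remainder 0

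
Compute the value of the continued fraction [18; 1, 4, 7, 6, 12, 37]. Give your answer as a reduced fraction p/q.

Start with 37.
12 + 1/(37/1) = 12 + 1/37 = 445/37
6 + 1/(445/37) = 6 + 37/445 = 2707/445
7 + 1/(2707/445) = 7 + 445/2707 = 19394/2707
4 + 1/(19394/2707) = 4 + 2707/19394 = 80283/19394
1 + 1/(80283/19394) = 1 + 19394/80283 = 99677/80283
18 + 1/(99677/80283) = 18 + 80283/99677 = 1874469/99677

1874469/99677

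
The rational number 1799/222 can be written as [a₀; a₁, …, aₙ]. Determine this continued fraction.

1799 ÷ 222 → quotient 8, remainder 23
222 ÷ 23 → quotient 9, remainder 15
23 ÷ 15 → quotient 1, remainder 8
15 ÷ 8 → quotient 1, remainder 7
8 ÷ 7 → quotient 1, remainder 1
7 ÷ 1 → quotient 7, remainder 0

[8; 9, 1, 1, 1, 7]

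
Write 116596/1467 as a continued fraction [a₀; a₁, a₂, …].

[79; 2, 11, 1, 1, 9, 1, 2]

Run the Euclidean algorithm, recording each quotient:
116596 ÷ 1467 → quotient 79, remainder 703
1467 ÷ 703 → quotient 2, remainder 61
703 ÷ 61 → quotient 11, remainder 32
61 ÷ 32 → quotient 1, remainder 29
32 ÷ 29 → quotient 1, remainder 3
29 ÷ 3 → quotient 9, remainder 2
3 ÷ 2 → quotient 1, remainder 1
2 ÷ 1 → quotient 2, remainder 0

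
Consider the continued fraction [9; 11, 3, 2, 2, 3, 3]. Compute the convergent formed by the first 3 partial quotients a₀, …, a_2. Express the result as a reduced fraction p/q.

a_0 = 9: 9/1
a_1 = 11: 100/11
a_2 = 3: 309/34

309/34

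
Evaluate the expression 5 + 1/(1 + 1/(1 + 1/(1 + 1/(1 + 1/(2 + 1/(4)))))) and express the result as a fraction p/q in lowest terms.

Use the convergent recurrence hₖ = aₖ·hₖ₋₁ + hₖ₋₂ (and likewise for the denominators kₖ):
a_0 = 5: 5/1
a_1 = 1: 6/1
a_2 = 1: 11/2
a_3 = 1: 17/3
a_4 = 1: 28/5
a_5 = 2: 73/13
a_6 = 4: 320/57

320/57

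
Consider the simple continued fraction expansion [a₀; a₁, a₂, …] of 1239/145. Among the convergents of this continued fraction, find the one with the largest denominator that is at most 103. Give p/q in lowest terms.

a_0 = 8: 8/1  (≤ bound)
a_1 = 1: 9/1  (≤ bound)
a_2 = 1: 17/2  (≤ bound)
a_3 = 5: 94/11  (≤ bound)
a_4 = 13: 1239/145  (> 103, stop)

94/11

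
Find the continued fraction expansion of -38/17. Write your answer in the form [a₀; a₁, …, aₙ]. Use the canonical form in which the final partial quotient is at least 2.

Run the Euclidean algorithm, recording each quotient:
-38 ÷ 17 → quotient -3, remainder 13
17 ÷ 13 → quotient 1, remainder 4
13 ÷ 4 → quotient 3, remainder 1
4 ÷ 1 → quotient 4, remainder 0

[-3; 1, 3, 4]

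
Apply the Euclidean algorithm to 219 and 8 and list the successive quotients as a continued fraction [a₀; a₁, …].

[27; 2, 1, 2]

219 ÷ 8 → quotient 27, remainder 3
8 ÷ 3 → quotient 2, remainder 2
3 ÷ 2 → quotient 1, remainder 1
2 ÷ 1 → quotient 2, remainder 0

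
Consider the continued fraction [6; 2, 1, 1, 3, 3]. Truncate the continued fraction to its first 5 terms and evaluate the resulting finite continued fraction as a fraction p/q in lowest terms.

115/18

Start with 3.
1 + 1/(3/1) = 1 + 1/3 = 4/3
1 + 1/(4/3) = 1 + 3/4 = 7/4
2 + 1/(7/4) = 2 + 4/7 = 18/7
6 + 1/(18/7) = 6 + 7/18 = 115/18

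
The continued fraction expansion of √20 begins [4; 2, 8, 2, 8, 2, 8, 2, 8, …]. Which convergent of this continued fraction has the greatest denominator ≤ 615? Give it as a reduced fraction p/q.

a_0 = 4: 4/1  (≤ bound)
a_1 = 2: 9/2  (≤ bound)
a_2 = 8: 76/17  (≤ bound)
a_3 = 2: 161/36  (≤ bound)
a_4 = 8: 1364/305  (≤ bound)
a_5 = 2: 2889/646  (> 615, stop)

1364/305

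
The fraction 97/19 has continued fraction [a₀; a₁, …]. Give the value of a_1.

9

97 ÷ 19 → quotient 5, remainder 2
19 ÷ 2 → quotient 9, remainder 1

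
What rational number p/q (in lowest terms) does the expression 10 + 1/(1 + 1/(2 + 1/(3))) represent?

Start with 3.
2 + 1/(3/1) = 2 + 1/3 = 7/3
1 + 1/(7/3) = 1 + 3/7 = 10/7
10 + 1/(10/7) = 10 + 7/10 = 107/10

107/10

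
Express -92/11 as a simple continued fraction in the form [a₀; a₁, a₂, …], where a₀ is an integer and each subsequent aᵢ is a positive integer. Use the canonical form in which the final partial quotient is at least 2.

[-9; 1, 1, 1, 3]

⌊-92/11⌋ = -9, remainder 7
⌊11/7⌋ = 1, remainder 4
⌊7/4⌋ = 1, remainder 3
⌊4/3⌋ = 1, remainder 1
⌊3/1⌋ = 3, remainder 0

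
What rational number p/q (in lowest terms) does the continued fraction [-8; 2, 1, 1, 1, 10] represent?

-648/85

Use the convergent recurrence hₖ = aₖ·hₖ₋₁ + hₖ₋₂ (and likewise for the denominators kₖ):
a_0 = -8: -8/1
a_1 = 2: -15/2
a_2 = 1: -23/3
a_3 = 1: -38/5
a_4 = 1: -61/8
a_5 = 10: -648/85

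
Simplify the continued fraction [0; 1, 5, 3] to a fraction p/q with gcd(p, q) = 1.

a_0 = 0: 0/1
a_1 = 1: 1/1
a_2 = 5: 5/6
a_3 = 3: 16/19

16/19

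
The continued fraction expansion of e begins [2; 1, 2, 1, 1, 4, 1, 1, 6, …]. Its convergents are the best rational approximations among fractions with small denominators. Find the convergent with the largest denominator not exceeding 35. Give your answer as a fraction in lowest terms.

List convergents until the denominator exceeds the bound:
a_0 = 2: 2/1  (≤ bound)
a_1 = 1: 3/1  (≤ bound)
a_2 = 2: 8/3  (≤ bound)
a_3 = 1: 11/4  (≤ bound)
a_4 = 1: 19/7  (≤ bound)
a_5 = 4: 87/32  (≤ bound)
a_6 = 1: 106/39  (> 35, stop)

87/32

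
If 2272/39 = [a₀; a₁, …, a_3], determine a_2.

1

⌊2272/39⌋ = 58, remainder 10
⌊39/10⌋ = 3, remainder 9
⌊10/9⌋ = 1, remainder 1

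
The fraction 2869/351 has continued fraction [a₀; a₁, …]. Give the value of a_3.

3

Repeatedly divide and take the remainder:
2869 ÷ 351 → quotient 8, remainder 61
351 ÷ 61 → quotient 5, remainder 46
61 ÷ 46 → quotient 1, remainder 15
46 ÷ 15 → quotient 3, remainder 1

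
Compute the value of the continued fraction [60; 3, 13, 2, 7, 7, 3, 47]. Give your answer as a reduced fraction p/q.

Build up convergents one term at a time:
a_0 = 60: 60/1
a_1 = 3: 181/3
a_2 = 13: 2413/40
a_3 = 2: 5007/83
a_4 = 7: 37462/621
a_5 = 7: 267241/4430
a_6 = 3: 839185/13911
a_7 = 47: 39708936/658247

39708936/658247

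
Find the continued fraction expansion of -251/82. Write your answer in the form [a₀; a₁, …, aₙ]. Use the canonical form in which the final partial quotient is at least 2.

[-4; 1, 15, 2, 2]

-251 ÷ 82 → quotient -4, remainder 77
82 ÷ 77 → quotient 1, remainder 5
77 ÷ 5 → quotient 15, remainder 2
5 ÷ 2 → quotient 2, remainder 1
2 ÷ 1 → quotient 2, remainder 0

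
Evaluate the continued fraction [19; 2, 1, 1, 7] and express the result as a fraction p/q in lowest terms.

737/38

Collapse the nested fraction from the inside out:
Start with 7.
1 + 1/(7/1) = 1 + 1/7 = 8/7
1 + 1/(8/7) = 1 + 7/8 = 15/8
2 + 1/(15/8) = 2 + 8/15 = 38/15
19 + 1/(38/15) = 19 + 15/38 = 737/38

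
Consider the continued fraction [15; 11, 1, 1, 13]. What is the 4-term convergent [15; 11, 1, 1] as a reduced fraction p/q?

347/23

Starting at the tail and folding back:
Start with 1.
1 + 1/(1/1) = 1 + 1/1 = 2/1
11 + 1/(2/1) = 11 + 1/2 = 23/2
15 + 1/(23/2) = 15 + 2/23 = 347/23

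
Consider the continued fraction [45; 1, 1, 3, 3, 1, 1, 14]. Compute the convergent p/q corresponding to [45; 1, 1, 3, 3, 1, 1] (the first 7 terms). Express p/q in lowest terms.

Start with 1.
1 + 1/(1/1) = 1 + 1/1 = 2/1
3 + 1/(2/1) = 3 + 1/2 = 7/2
3 + 1/(7/2) = 3 + 2/7 = 23/7
1 + 1/(23/7) = 1 + 7/23 = 30/23
1 + 1/(30/23) = 1 + 23/30 = 53/30
45 + 1/(53/30) = 45 + 30/53 = 2415/53

2415/53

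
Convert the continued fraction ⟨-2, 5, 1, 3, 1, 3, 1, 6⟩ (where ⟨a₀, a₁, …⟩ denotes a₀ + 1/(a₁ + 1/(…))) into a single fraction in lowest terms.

-1725/944

Build up convergents one term at a time:
a_0 = -2: -2/1
a_1 = 5: -9/5
a_2 = 1: -11/6
a_3 = 3: -42/23
a_4 = 1: -53/29
a_5 = 3: -201/110
a_6 = 1: -254/139
a_7 = 6: -1725/944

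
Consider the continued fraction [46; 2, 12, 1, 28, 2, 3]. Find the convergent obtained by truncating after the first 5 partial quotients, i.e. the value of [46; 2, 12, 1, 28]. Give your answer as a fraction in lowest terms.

36302/781

a_0 = 46: 46/1
a_1 = 2: 93/2
a_2 = 12: 1162/25
a_3 = 1: 1255/27
a_4 = 28: 36302/781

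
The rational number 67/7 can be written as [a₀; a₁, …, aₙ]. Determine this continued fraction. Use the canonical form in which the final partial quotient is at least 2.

[9; 1, 1, 3]

⌊67/7⌋ = 9, remainder 4
⌊7/4⌋ = 1, remainder 3
⌊4/3⌋ = 1, remainder 1
⌊3/1⌋ = 3, remainder 0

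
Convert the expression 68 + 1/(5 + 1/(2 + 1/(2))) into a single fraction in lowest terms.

1841/27

Build up convergents one term at a time:
a_0 = 68: 68/1
a_1 = 5: 341/5
a_2 = 2: 750/11
a_3 = 2: 1841/27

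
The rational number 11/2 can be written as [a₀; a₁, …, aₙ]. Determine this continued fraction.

[5; 2]

11 = 5·2 + 1, so a_0 = 5
2 = 2·1 + 0, so a_1 = 2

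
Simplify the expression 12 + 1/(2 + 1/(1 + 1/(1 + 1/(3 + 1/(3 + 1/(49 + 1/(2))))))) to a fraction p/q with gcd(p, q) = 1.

72815/5877

Start with 2.
49 + 1/(2/1) = 49 + 1/2 = 99/2
3 + 1/(99/2) = 3 + 2/99 = 299/99
3 + 1/(299/99) = 3 + 99/299 = 996/299
1 + 1/(996/299) = 1 + 299/996 = 1295/996
1 + 1/(1295/996) = 1 + 996/1295 = 2291/1295
2 + 1/(2291/1295) = 2 + 1295/2291 = 5877/2291
12 + 1/(5877/2291) = 12 + 2291/5877 = 72815/5877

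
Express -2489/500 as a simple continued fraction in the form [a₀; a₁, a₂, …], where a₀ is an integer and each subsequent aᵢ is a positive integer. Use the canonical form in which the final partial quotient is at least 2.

[-5; 45, 2, 5]

Repeatedly divide and take the remainder:
-2489 = -5·500 + 11, so a_0 = -5
500 = 45·11 + 5, so a_1 = 45
11 = 2·5 + 1, so a_2 = 2
5 = 5·1 + 0, so a_3 = 5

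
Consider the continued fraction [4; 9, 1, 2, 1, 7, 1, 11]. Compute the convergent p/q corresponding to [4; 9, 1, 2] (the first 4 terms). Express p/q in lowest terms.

a_0 = 4: 4/1
a_1 = 9: 37/9
a_2 = 1: 41/10
a_3 = 2: 119/29

119/29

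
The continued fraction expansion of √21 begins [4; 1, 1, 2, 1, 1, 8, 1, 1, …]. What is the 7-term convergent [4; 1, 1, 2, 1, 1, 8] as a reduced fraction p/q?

472/103

a_0 = 4: 4/1
a_1 = 1: 5/1
a_2 = 1: 9/2
a_3 = 2: 23/5
a_4 = 1: 32/7
a_5 = 1: 55/12
a_6 = 8: 472/103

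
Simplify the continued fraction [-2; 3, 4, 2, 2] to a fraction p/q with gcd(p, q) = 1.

Start with 2.
2 + 1/(2/1) = 2 + 1/2 = 5/2
4 + 1/(5/2) = 4 + 2/5 = 22/5
3 + 1/(22/5) = 3 + 5/22 = 71/22
-2 + 1/(71/22) = -2 + 22/71 = -120/71

-120/71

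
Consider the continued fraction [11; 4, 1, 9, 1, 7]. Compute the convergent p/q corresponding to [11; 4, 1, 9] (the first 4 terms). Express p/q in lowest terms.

549/49

a_0 = 11: 11/1
a_1 = 4: 45/4
a_2 = 1: 56/5
a_3 = 9: 549/49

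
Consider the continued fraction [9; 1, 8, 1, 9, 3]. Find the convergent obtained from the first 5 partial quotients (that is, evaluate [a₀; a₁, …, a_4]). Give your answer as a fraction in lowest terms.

Work from the innermost term outward:
Start with 9.
1 + 1/(9/1) = 1 + 1/9 = 10/9
8 + 1/(10/9) = 8 + 9/10 = 89/10
1 + 1/(89/10) = 1 + 10/89 = 99/89
9 + 1/(99/89) = 9 + 89/99 = 980/99

980/99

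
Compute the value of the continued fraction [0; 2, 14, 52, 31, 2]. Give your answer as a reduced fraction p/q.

a_0 = 0: 0/1
a_1 = 2: 1/2
a_2 = 14: 14/29
a_3 = 52: 729/1510
a_4 = 31: 22613/46839
a_5 = 2: 45955/95188

45955/95188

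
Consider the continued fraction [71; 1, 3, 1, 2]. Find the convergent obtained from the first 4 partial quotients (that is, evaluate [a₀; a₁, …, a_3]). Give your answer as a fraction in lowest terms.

a_0 = 71: 71/1
a_1 = 1: 72/1
a_2 = 3: 287/4
a_3 = 1: 359/5

359/5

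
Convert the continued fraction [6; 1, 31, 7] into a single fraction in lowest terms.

1568/225

Start with 7.
31 + 1/(7/1) = 31 + 1/7 = 218/7
1 + 1/(218/7) = 1 + 7/218 = 225/218
6 + 1/(225/218) = 6 + 218/225 = 1568/225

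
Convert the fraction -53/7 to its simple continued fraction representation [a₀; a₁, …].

[-8; 2, 3]

⌊-53/7⌋ = -8, remainder 3
⌊7/3⌋ = 2, remainder 1
⌊3/1⌋ = 3, remainder 0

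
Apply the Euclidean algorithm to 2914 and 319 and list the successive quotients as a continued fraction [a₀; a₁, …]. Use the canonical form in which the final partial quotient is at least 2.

2914 = 9·319 + 43, so a_0 = 9
319 = 7·43 + 18, so a_1 = 7
43 = 2·18 + 7, so a_2 = 2
18 = 2·7 + 4, so a_3 = 2
7 = 1·4 + 3, so a_4 = 1
4 = 1·3 + 1, so a_5 = 1
3 = 3·1 + 0, so a_6 = 3

[9; 7, 2, 2, 1, 1, 3]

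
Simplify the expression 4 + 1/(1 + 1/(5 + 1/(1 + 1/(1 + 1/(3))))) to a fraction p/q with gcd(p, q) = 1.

223/46

Collapse the nested fraction from the inside out:
Start with 3.
1 + 1/(3/1) = 1 + 1/3 = 4/3
1 + 1/(4/3) = 1 + 3/4 = 7/4
5 + 1/(7/4) = 5 + 4/7 = 39/7
1 + 1/(39/7) = 1 + 7/39 = 46/39
4 + 1/(46/39) = 4 + 39/46 = 223/46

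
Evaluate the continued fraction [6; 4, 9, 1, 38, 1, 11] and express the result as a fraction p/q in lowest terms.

122324/19591

a_0 = 6: 6/1
a_1 = 4: 25/4
a_2 = 9: 231/37
a_3 = 1: 256/41
a_4 = 38: 9959/1595
a_5 = 1: 10215/1636
a_6 = 11: 122324/19591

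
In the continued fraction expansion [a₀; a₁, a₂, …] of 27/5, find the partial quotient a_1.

2

Apply division with remainder until the remainder is 0:
⌊27/5⌋ = 5, remainder 2
⌊5/2⌋ = 2, remainder 1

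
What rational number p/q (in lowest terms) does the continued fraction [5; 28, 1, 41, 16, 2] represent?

a_0 = 5: 5/1
a_1 = 28: 141/28
a_2 = 1: 146/29
a_3 = 41: 6127/1217
a_4 = 16: 98178/19501
a_5 = 2: 202483/40219

202483/40219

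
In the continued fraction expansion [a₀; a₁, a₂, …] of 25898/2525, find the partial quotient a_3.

25898 ÷ 2525 → quotient 10, remainder 648
2525 ÷ 648 → quotient 3, remainder 581
648 ÷ 581 → quotient 1, remainder 67
581 ÷ 67 → quotient 8, remainder 45

8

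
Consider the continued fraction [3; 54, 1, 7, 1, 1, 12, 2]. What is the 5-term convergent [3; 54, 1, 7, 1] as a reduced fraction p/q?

1491/494

a_0 = 3: 3/1
a_1 = 54: 163/54
a_2 = 1: 166/55
a_3 = 7: 1325/439
a_4 = 1: 1491/494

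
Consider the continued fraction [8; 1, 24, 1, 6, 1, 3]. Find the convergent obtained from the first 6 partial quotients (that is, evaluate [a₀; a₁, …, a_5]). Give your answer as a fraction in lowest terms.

1855/207

Build up convergents one term at a time:
a_0 = 8: 8/1
a_1 = 1: 9/1
a_2 = 24: 224/25
a_3 = 1: 233/26
a_4 = 6: 1622/181
a_5 = 1: 1855/207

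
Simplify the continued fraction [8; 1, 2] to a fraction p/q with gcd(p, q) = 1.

a_0 = 8: 8/1
a_1 = 1: 9/1
a_2 = 2: 26/3

26/3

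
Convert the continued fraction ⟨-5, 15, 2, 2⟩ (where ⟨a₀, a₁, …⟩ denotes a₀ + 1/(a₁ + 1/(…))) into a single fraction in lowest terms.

Start with 2.
2 + 1/(2/1) = 2 + 1/2 = 5/2
15 + 1/(5/2) = 15 + 2/5 = 77/5
-5 + 1/(77/5) = -5 + 5/77 = -380/77

-380/77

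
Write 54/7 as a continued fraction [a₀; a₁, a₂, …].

⌊54/7⌋ = 7, remainder 5
⌊7/5⌋ = 1, remainder 2
⌊5/2⌋ = 2, remainder 1
⌊2/1⌋ = 2, remainder 0

[7; 1, 2, 2]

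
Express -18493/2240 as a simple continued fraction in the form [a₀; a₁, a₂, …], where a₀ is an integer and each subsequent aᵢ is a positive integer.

[-9; 1, 2, 1, 10, 52]

Apply division with remainder until the remainder is 0:
-18493 = -9·2240 + 1667, so a_0 = -9
2240 = 1·1667 + 573, so a_1 = 1
1667 = 2·573 + 521, so a_2 = 2
573 = 1·521 + 52, so a_3 = 1
521 = 10·52 + 1, so a_4 = 10
52 = 52·1 + 0, so a_5 = 52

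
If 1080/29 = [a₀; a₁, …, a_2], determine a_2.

7

Run the Euclidean algorithm, recording each quotient:
1080 ÷ 29 → quotient 37, remainder 7
29 ÷ 7 → quotient 4, remainder 1
7 ÷ 1 → quotient 7, remainder 0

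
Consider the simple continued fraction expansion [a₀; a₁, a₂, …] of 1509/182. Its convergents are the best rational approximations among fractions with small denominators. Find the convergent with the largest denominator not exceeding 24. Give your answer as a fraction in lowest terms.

199/24

a_0 = 8: 8/1  (≤ bound)
a_1 = 3: 25/3  (≤ bound)
a_2 = 2: 58/7  (≤ bound)
a_3 = 3: 199/24  (≤ bound)
a_4 = 3: 655/79  (> 24, stop)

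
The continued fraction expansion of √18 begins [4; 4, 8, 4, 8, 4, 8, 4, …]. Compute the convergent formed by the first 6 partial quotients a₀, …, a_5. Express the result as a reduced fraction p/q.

a_0 = 4: 4/1
a_1 = 4: 17/4
a_2 = 8: 140/33
a_3 = 4: 577/136
a_4 = 8: 4756/1121
a_5 = 4: 19601/4620

19601/4620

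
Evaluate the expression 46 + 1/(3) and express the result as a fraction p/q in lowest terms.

Build up convergents one term at a time:
a_0 = 46: 46/1
a_1 = 3: 139/3

139/3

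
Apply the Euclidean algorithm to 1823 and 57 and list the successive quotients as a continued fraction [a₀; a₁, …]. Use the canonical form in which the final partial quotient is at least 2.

[31; 1, 56]

⌊1823/57⌋ = 31, remainder 56
⌊57/56⌋ = 1, remainder 1
⌊56/1⌋ = 56, remainder 0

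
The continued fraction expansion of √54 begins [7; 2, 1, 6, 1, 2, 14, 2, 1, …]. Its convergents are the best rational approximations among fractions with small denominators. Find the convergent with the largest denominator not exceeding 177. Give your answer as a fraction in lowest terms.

a_0 = 7: 7/1  (≤ bound)
a_1 = 2: 15/2  (≤ bound)
a_2 = 1: 22/3  (≤ bound)
a_3 = 6: 147/20  (≤ bound)
a_4 = 1: 169/23  (≤ bound)
a_5 = 2: 485/66  (≤ bound)
a_6 = 14: 6959/947  (> 177, stop)

485/66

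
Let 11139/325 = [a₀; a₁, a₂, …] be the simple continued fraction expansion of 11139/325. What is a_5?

6

Apply division with remainder until the remainder is 0:
⌊11139/325⌋ = 34, remainder 89
⌊325/89⌋ = 3, remainder 58
⌊89/58⌋ = 1, remainder 31
⌊58/31⌋ = 1, remainder 27
⌊31/27⌋ = 1, remainder 4
⌊27/4⌋ = 6, remainder 3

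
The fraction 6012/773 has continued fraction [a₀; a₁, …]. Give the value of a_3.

2

6012 ÷ 773 → quotient 7, remainder 601
773 ÷ 601 → quotient 1, remainder 172
601 ÷ 172 → quotient 3, remainder 85
172 ÷ 85 → quotient 2, remainder 2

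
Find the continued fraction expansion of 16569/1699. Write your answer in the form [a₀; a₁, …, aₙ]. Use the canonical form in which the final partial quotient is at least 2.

[9; 1, 3, 28, 15]

⌊16569/1699⌋ = 9, remainder 1278
⌊1699/1278⌋ = 1, remainder 421
⌊1278/421⌋ = 3, remainder 15
⌊421/15⌋ = 28, remainder 1
⌊15/1⌋ = 15, remainder 0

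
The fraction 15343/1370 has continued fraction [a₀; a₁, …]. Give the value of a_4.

1

Run the Euclidean algorithm, recording each quotient:
15343 = 11·1370 + 273, so a_0 = 11
1370 = 5·273 + 5, so a_1 = 5
273 = 54·5 + 3, so a_2 = 54
5 = 1·3 + 2, so a_3 = 1
3 = 1·2 + 1, so a_4 = 1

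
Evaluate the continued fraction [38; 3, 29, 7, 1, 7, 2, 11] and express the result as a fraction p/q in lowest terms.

Compute successive convergents:
a_0 = 38: 38/1
a_1 = 3: 115/3
a_2 = 29: 3373/88
a_3 = 7: 23726/619
a_4 = 1: 27099/707
a_5 = 7: 213419/5568
a_6 = 2: 453937/11843
a_7 = 11: 5206726/135841

5206726/135841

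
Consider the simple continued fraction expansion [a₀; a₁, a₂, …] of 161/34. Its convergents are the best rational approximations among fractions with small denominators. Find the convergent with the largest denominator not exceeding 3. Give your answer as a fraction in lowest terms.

14/3

List convergents until the denominator exceeds the bound:
a_0 = 4: 4/1  (≤ bound)
a_1 = 1: 5/1  (≤ bound)
a_2 = 2: 14/3  (≤ bound)
a_3 = 1: 19/4  (> 3, stop)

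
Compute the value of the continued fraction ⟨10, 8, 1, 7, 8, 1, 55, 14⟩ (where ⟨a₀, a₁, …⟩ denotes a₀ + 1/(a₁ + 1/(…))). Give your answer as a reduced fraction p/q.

Work from the innermost term outward:
Start with 14.
55 + 1/(14/1) = 55 + 1/14 = 771/14
1 + 1/(771/14) = 1 + 14/771 = 785/771
8 + 1/(785/771) = 8 + 771/785 = 7051/785
7 + 1/(7051/785) = 7 + 785/7051 = 50142/7051
1 + 1/(50142/7051) = 1 + 7051/50142 = 57193/50142
8 + 1/(57193/50142) = 8 + 50142/57193 = 507686/57193
10 + 1/(507686/57193) = 10 + 57193/507686 = 5134053/507686

5134053/507686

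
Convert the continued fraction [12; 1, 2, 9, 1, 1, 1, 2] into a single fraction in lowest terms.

3030/239

Compute successive convergents:
a_0 = 12: 12/1
a_1 = 1: 13/1
a_2 = 2: 38/3
a_3 = 9: 355/28
a_4 = 1: 393/31
a_5 = 1: 748/59
a_6 = 1: 1141/90
a_7 = 2: 3030/239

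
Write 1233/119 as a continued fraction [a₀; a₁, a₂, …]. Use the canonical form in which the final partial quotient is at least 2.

1233 = 10·119 + 43, so a_0 = 10
119 = 2·43 + 33, so a_1 = 2
43 = 1·33 + 10, so a_2 = 1
33 = 3·10 + 3, so a_3 = 3
10 = 3·3 + 1, so a_4 = 3
3 = 3·1 + 0, so a_5 = 3

[10; 2, 1, 3, 3, 3]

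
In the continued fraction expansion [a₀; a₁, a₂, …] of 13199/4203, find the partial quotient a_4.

Repeatedly divide and take the remainder:
⌊13199/4203⌋ = 3, remainder 590
⌊4203/590⌋ = 7, remainder 73
⌊590/73⌋ = 8, remainder 6
⌊73/6⌋ = 12, remainder 1
⌊6/1⌋ = 6, remainder 0

6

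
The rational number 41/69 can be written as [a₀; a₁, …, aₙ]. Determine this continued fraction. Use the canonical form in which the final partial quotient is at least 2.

Run the Euclidean algorithm, recording each quotient:
41 ÷ 69 → quotient 0, remainder 41
69 ÷ 41 → quotient 1, remainder 28
41 ÷ 28 → quotient 1, remainder 13
28 ÷ 13 → quotient 2, remainder 2
13 ÷ 2 → quotient 6, remainder 1
2 ÷ 1 → quotient 2, remainder 0

[0; 1, 1, 2, 6, 2]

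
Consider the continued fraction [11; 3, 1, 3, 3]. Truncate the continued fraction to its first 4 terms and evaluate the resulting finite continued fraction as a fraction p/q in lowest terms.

169/15

Starting at the tail and folding back:
Start with 3.
1 + 1/(3/1) = 1 + 1/3 = 4/3
3 + 1/(4/3) = 3 + 3/4 = 15/4
11 + 1/(15/4) = 11 + 4/15 = 169/15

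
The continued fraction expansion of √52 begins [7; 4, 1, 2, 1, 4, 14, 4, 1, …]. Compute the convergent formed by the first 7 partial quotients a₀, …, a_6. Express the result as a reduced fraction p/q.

Start with 14.
4 + 1/(14/1) = 4 + 1/14 = 57/14
1 + 1/(57/14) = 1 + 14/57 = 71/57
2 + 1/(71/57) = 2 + 57/71 = 199/71
1 + 1/(199/71) = 1 + 71/199 = 270/199
4 + 1/(270/199) = 4 + 199/270 = 1279/270
7 + 1/(1279/270) = 7 + 270/1279 = 9223/1279

9223/1279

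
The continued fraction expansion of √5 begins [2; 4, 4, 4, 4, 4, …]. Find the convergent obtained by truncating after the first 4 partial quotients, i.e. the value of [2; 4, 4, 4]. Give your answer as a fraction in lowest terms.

Start with 4.
4 + 1/(4/1) = 4 + 1/4 = 17/4
4 + 1/(17/4) = 4 + 4/17 = 72/17
2 + 1/(72/17) = 2 + 17/72 = 161/72

161/72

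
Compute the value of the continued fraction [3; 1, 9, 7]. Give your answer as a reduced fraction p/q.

Start with 7.
9 + 1/(7/1) = 9 + 1/7 = 64/7
1 + 1/(64/7) = 1 + 7/64 = 71/64
3 + 1/(71/64) = 3 + 64/71 = 277/71

277/71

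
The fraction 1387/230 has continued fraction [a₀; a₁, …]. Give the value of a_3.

6

Apply division with remainder until the remainder is 0:
1387 ÷ 230 → quotient 6, remainder 7
230 ÷ 7 → quotient 32, remainder 6
7 ÷ 6 → quotient 1, remainder 1
6 ÷ 1 → quotient 6, remainder 0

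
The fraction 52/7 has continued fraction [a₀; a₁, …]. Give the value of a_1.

52 = 7·7 + 3, so a_0 = 7
7 = 2·3 + 1, so a_1 = 2

2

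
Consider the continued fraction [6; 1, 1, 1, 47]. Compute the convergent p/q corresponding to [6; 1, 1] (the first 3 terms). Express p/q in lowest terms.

Use the convergent recurrence hₖ = aₖ·hₖ₋₁ + hₖ₋₂ (and likewise for the denominators kₖ):
a_0 = 6: 6/1
a_1 = 1: 7/1
a_2 = 1: 13/2

13/2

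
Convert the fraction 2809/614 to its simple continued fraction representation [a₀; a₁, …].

[4; 1, 1, 2, 1, 5, 7, 2]

2809 ÷ 614 → quotient 4, remainder 353
614 ÷ 353 → quotient 1, remainder 261
353 ÷ 261 → quotient 1, remainder 92
261 ÷ 92 → quotient 2, remainder 77
92 ÷ 77 → quotient 1, remainder 15
77 ÷ 15 → quotient 5, remainder 2
15 ÷ 2 → quotient 7, remainder 1
2 ÷ 1 → quotient 2, remainder 0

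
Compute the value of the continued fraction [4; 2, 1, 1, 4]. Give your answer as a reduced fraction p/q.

101/23

Start with 4.
1 + 1/(4/1) = 1 + 1/4 = 5/4
1 + 1/(5/4) = 1 + 4/5 = 9/5
2 + 1/(9/5) = 2 + 5/9 = 23/9
4 + 1/(23/9) = 4 + 9/23 = 101/23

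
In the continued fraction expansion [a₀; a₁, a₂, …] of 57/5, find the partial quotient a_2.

Run the Euclidean algorithm, recording each quotient:
57 = 11·5 + 2, so a_0 = 11
5 = 2·2 + 1, so a_1 = 2
2 = 2·1 + 0, so a_2 = 2

2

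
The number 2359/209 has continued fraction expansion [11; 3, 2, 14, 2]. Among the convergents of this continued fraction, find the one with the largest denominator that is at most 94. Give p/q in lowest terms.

List convergents until the denominator exceeds the bound:
a_0 = 11: 11/1  (≤ bound)
a_1 = 3: 34/3  (≤ bound)
a_2 = 2: 79/7  (≤ bound)
a_3 = 14: 1140/101  (> 94, stop)

79/7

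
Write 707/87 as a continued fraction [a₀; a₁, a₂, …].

[8; 7, 1, 10]

⌊707/87⌋ = 8, remainder 11
⌊87/11⌋ = 7, remainder 10
⌊11/10⌋ = 1, remainder 1
⌊10/1⌋ = 10, remainder 0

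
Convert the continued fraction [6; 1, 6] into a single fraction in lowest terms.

48/7

Collapse the nested fraction from the inside out:
Start with 6.
1 + 1/(6/1) = 1 + 1/6 = 7/6
6 + 1/(7/6) = 6 + 6/7 = 48/7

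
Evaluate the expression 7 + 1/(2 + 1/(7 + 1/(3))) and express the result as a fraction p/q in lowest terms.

Start with 3.
7 + 1/(3/1) = 7 + 1/3 = 22/3
2 + 1/(22/3) = 2 + 3/22 = 47/22
7 + 1/(47/22) = 7 + 22/47 = 351/47

351/47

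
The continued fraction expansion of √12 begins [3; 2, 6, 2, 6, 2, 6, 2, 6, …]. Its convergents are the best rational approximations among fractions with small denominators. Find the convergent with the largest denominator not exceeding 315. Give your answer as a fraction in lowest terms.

627/181

a_0 = 3: 3/1  (≤ bound)
a_1 = 2: 7/2  (≤ bound)
a_2 = 6: 45/13  (≤ bound)
a_3 = 2: 97/28  (≤ bound)
a_4 = 6: 627/181  (≤ bound)
a_5 = 2: 1351/390  (> 315, stop)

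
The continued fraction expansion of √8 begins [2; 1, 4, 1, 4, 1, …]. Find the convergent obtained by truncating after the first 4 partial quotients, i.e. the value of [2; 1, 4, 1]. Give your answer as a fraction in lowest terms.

Start with 1.
4 + 1/(1/1) = 4 + 1/1 = 5/1
1 + 1/(5/1) = 1 + 1/5 = 6/5
2 + 1/(6/5) = 2 + 5/6 = 17/6

17/6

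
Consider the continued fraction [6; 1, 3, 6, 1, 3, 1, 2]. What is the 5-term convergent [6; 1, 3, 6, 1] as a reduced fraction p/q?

Work from the innermost term outward:
Start with 1.
6 + 1/(1/1) = 6 + 1/1 = 7/1
3 + 1/(7/1) = 3 + 1/7 = 22/7
1 + 1/(22/7) = 1 + 7/22 = 29/22
6 + 1/(29/22) = 6 + 22/29 = 196/29

196/29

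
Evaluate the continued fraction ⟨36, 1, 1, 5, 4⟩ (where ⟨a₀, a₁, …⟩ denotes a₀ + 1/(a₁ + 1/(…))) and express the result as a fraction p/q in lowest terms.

Start with 4.
5 + 1/(4/1) = 5 + 1/4 = 21/4
1 + 1/(21/4) = 1 + 4/21 = 25/21
1 + 1/(25/21) = 1 + 21/25 = 46/25
36 + 1/(46/25) = 36 + 25/46 = 1681/46

1681/46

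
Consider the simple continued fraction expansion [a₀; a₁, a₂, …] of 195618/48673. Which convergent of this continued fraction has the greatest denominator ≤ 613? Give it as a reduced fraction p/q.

1479/368

a_0 = 4: 4/1  (≤ bound)
a_1 = 52: 209/52  (≤ bound)
a_2 = 1: 213/53  (≤ bound)
a_3 = 1: 422/105  (≤ bound)
a_4 = 3: 1479/368  (≤ bound)
a_5 = 2: 3380/841  (> 613, stop)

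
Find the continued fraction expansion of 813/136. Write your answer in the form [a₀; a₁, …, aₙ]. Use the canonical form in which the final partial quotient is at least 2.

[5; 1, 44, 3]

Apply division with remainder until the remainder is 0:
⌊813/136⌋ = 5, remainder 133
⌊136/133⌋ = 1, remainder 3
⌊133/3⌋ = 44, remainder 1
⌊3/1⌋ = 3, remainder 0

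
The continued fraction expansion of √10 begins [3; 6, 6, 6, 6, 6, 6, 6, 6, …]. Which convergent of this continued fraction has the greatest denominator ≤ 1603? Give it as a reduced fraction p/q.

4443/1405

a_0 = 3: 3/1  (≤ bound)
a_1 = 6: 19/6  (≤ bound)
a_2 = 6: 117/37  (≤ bound)
a_3 = 6: 721/228  (≤ bound)
a_4 = 6: 4443/1405  (≤ bound)
a_5 = 6: 27379/8658  (> 1603, stop)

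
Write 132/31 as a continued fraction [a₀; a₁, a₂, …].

[4; 3, 1, 7]

⌊132/31⌋ = 4, remainder 8
⌊31/8⌋ = 3, remainder 7
⌊8/7⌋ = 1, remainder 1
⌊7/1⌋ = 7, remainder 0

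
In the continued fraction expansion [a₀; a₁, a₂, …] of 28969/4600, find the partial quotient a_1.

28969 = 6·4600 + 1369, so a_0 = 6
4600 = 3·1369 + 493, so a_1 = 3

3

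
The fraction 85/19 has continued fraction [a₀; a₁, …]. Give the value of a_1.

85 = 4·19 + 9, so a_0 = 4
19 = 2·9 + 1, so a_1 = 2

2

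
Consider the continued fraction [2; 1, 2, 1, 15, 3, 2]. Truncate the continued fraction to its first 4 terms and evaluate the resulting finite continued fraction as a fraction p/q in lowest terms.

11/4

a_0 = 2: 2/1
a_1 = 1: 3/1
a_2 = 2: 8/3
a_3 = 1: 11/4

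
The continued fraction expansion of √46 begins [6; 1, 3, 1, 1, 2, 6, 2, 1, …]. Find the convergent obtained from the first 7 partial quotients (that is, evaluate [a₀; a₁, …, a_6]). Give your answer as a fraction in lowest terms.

Collapse the nested fraction from the inside out:
Start with 6.
2 + 1/(6/1) = 2 + 1/6 = 13/6
1 + 1/(13/6) = 1 + 6/13 = 19/13
1 + 1/(19/13) = 1 + 13/19 = 32/19
3 + 1/(32/19) = 3 + 19/32 = 115/32
1 + 1/(115/32) = 1 + 32/115 = 147/115
6 + 1/(147/115) = 6 + 115/147 = 997/147

997/147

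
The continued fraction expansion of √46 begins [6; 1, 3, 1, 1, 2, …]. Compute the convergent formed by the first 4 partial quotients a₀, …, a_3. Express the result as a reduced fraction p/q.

34/5

Collapse the nested fraction from the inside out:
Start with 1.
3 + 1/(1/1) = 3 + 1/1 = 4/1
1 + 1/(4/1) = 1 + 1/4 = 5/4
6 + 1/(5/4) = 6 + 4/5 = 34/5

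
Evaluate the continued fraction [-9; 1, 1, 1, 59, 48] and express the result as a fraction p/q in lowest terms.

-71641/8595

Start with 48.
59 + 1/(48/1) = 59 + 1/48 = 2833/48
1 + 1/(2833/48) = 1 + 48/2833 = 2881/2833
1 + 1/(2881/2833) = 1 + 2833/2881 = 5714/2881
1 + 1/(5714/2881) = 1 + 2881/5714 = 8595/5714
-9 + 1/(8595/5714) = -9 + 5714/8595 = -71641/8595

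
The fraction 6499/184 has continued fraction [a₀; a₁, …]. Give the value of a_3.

Repeatedly divide and take the remainder:
⌊6499/184⌋ = 35, remainder 59
⌊184/59⌋ = 3, remainder 7
⌊59/7⌋ = 8, remainder 3
⌊7/3⌋ = 2, remainder 1

2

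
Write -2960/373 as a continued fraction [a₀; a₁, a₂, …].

Apply division with remainder until the remainder is 0:
-2960 = -8·373 + 24, so a_0 = -8
373 = 15·24 + 13, so a_1 = 15
24 = 1·13 + 11, so a_2 = 1
13 = 1·11 + 2, so a_3 = 1
11 = 5·2 + 1, so a_4 = 5
2 = 2·1 + 0, so a_5 = 2

[-8; 15, 1, 1, 5, 2]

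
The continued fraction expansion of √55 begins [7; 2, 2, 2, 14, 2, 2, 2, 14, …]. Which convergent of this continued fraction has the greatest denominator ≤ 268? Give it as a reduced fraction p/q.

a_0 = 7: 7/1  (≤ bound)
a_1 = 2: 15/2  (≤ bound)
a_2 = 2: 37/5  (≤ bound)
a_3 = 2: 89/12  (≤ bound)
a_4 = 14: 1283/173  (≤ bound)
a_5 = 2: 2655/358  (> 268, stop)

1283/173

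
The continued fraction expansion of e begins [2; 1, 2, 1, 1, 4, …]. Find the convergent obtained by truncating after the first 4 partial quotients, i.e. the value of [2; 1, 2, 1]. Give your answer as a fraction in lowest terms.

11/4

Start with 1.
2 + 1/(1/1) = 2 + 1/1 = 3/1
1 + 1/(3/1) = 1 + 1/3 = 4/3
2 + 1/(4/3) = 2 + 3/4 = 11/4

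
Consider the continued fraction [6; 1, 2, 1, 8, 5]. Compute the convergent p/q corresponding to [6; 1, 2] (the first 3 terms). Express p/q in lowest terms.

20/3

Starting at the tail and folding back:
Start with 2.
1 + 1/(2/1) = 1 + 1/2 = 3/2
6 + 1/(3/2) = 6 + 2/3 = 20/3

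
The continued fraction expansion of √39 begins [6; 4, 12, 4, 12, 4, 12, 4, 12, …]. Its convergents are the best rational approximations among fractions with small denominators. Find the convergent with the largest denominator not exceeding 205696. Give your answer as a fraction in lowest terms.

764394/122401

a_0 = 6: 6/1  (≤ bound)
a_1 = 4: 25/4  (≤ bound)
a_2 = 12: 306/49  (≤ bound)
a_3 = 4: 1249/200  (≤ bound)
a_4 = 12: 15294/2449  (≤ bound)
a_5 = 4: 62425/9996  (≤ bound)
a_6 = 12: 764394/122401  (≤ bound)
a_7 = 4: 3120001/499600  (> 205696, stop)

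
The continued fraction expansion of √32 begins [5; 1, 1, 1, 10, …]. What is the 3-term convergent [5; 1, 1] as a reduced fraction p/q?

Start with 1.
1 + 1/(1/1) = 1 + 1/1 = 2/1
5 + 1/(2/1) = 5 + 1/2 = 11/2

11/2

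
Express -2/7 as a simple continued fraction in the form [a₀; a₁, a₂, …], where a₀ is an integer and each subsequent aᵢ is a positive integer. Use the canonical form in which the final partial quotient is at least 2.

[-1; 1, 2, 2]

-2 = -1·7 + 5, so a_0 = -1
7 = 1·5 + 2, so a_1 = 1
5 = 2·2 + 1, so a_2 = 2
2 = 2·1 + 0, so a_3 = 2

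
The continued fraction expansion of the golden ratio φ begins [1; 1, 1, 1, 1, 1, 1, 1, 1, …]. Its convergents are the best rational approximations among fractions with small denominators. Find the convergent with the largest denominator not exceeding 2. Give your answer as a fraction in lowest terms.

List convergents until the denominator exceeds the bound:
a_0 = 1: 1/1  (≤ bound)
a_1 = 1: 2/1  (≤ bound)
a_2 = 1: 3/2  (≤ bound)
a_3 = 1: 5/3  (> 2, stop)

3/2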